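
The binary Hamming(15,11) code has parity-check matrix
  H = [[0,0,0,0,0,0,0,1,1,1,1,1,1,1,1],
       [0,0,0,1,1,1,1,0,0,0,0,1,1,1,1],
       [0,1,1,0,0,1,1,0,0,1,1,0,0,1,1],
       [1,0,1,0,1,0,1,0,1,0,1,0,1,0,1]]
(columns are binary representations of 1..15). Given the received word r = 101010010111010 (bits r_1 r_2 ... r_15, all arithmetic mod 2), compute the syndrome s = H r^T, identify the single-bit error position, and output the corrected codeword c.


s = (1, 1, 0, 0)^T, error position = 12, corrected codeword c = 101010010110010

Compute s = H r^T mod 2 one row at a time:
  s_1 = 1 + 0 + 1 + 1 + 1 + 0 + 1 + 0 = 5 ≡ 1 (mod 2).
  s_2 = 0 + 1 + 0 + 0 + 1 + 0 + 1 + 0 = 3 ≡ 1 (mod 2).
  s_3 = 0 + 1 + 0 + 0 + 1 + 1 + 1 + 0 = 4 ≡ 0 (mod 2).
  s_4 = 1 + 1 + 1 + 0 + 0 + 1 + 0 + 0 = 4 ≡ 0 (mod 2).
s = (1, 1, 0, 0)^T — this equals column 12 of H (binary 1100), so error is at position 12.
Correct: flip bit 12 of r = 101010010111010 to get c = 101010010110010.


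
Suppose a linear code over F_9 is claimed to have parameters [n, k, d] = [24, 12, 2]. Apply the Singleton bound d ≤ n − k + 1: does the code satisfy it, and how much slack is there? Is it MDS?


Singleton RHS = n − k + 1 = 13, slack = 11, bound satisfied, not MDS.

Singleton bound: d ≤ n − k + 1.
Here n = 24, k = 12, so n − k + 1 = 13.
Given d = 2, check d ≤ 13: YES.
Slack = (n − k + 1) − d = 11.
The code is NOT MDS (slack = 11 > 0).
Description: the claimed parameters are [24, 12, 2]_9; such a code would be non-MDS.


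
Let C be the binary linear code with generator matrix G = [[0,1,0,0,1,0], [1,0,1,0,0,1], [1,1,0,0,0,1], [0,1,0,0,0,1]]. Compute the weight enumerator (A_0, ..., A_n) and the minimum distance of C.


Weight distribution: A_0 = 1, A_1 = 1, A_2 = 6, A_3 = 6, A_4 = 1, A_5 = 1. Minimum distance d = 1.

Enumerate all 2^4 = 16 messages m ∈ F_2^4.
For each, compute codeword c = mG in F_2^6, then tally its weight.
  m = 0000 → c = 000000, weight = 0.
  m = 1000 → c = 010010, weight = 2.
  m = 0100 → c = 101001, weight = 3.
  m = 1100 → c = 111011, weight = 5.
  m = 0010 → c = 110001, weight = 3.
  m = 1010 → c = 100011, weight = 3.
  m = 0110 → c = 011000, weight = 2.
  m = 1110 → c = 001010, weight = 2.
  m = 0001 → c = 010001, weight = 2.
  m = 1001 → c = 000011, weight = 2.
  m = 0101 → c = 111000, weight = 3.
  m = 1101 → c = 101010, weight = 3.
  m = 0011 → c = 100000, weight = 1.
  m = 1011 → c = 110010, weight = 3.
  m = 0111 → c = 001001, weight = 2.
  m = 1111 → c = 011011, weight = 4.
Tally weights:
  weight 0: 1 codewords.
  weight 1: 1 codewords.
  weight 2: 6 codewords.
  weight 3: 6 codewords.
  weight 4: 1 codewords.
  weight 5: 1 codewords.
Minimum distance d = smallest w > 0 with A_w > 0 = 1.
Sanity: Σ A_w = 16 = 2^4 = 16 ✓.


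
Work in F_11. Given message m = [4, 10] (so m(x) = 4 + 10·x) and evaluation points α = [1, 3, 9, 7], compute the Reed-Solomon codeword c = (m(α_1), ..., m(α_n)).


c = [3, 1, 6, 8]

Message polynomial: m(x) = 4 + 10·x (mod 11).
For each evaluation point α_i, compute m(α_i) mod 11:
  α_1 = 1: Horner steps 10 → 3, so m(1) = 3.
  α_2 = 3: Horner steps 10 → 1, so m(3) = 1.
  α_3 = 9: Horner steps 10 → 6, so m(9) = 6.
  α_4 = 7: Horner steps 10 → 8, so m(7) = 8.
Codeword c = [3, 1, 6, 8] ∈ F_11^4.


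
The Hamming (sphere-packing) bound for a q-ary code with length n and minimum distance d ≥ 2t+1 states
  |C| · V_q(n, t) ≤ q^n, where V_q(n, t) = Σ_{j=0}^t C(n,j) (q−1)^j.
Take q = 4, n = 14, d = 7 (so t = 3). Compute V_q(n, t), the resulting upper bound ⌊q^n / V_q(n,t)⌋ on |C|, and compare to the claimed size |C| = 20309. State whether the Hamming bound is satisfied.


V_q(n, t) = 10690, q^n = 268435456, Hamming bound = 25110, |C| = 20309 ≤ bound (satisfied).

Step 1: Compute V_q(n, t) = Σ_{j=0}^3 C(n, j) (q−1)^j.
  j = 0: C(14,0)·(3)^0 = 1·1 = 1.
  j = 1: C(14,1)·(3)^1 = 14·3 = 42.
  j = 2: C(14,2)·(3)^2 = 91·9 = 819.
  j = 3: C(14,3)·(3)^3 = 364·27 = 9828.
  V_q(n, t) = 1 + 42 + 819 + 9828 = 10690.
Step 2: q^n = 4^14 = 268435456.
Step 3: Hamming bound ⌊q^n / V_q(n,t)⌋ = ⌊268435456/10690⌋ = 25110.
Step 4: Compare |C| = 20309 to 25110: satisfied.
The claimed |C| lies below the Hamming bound.


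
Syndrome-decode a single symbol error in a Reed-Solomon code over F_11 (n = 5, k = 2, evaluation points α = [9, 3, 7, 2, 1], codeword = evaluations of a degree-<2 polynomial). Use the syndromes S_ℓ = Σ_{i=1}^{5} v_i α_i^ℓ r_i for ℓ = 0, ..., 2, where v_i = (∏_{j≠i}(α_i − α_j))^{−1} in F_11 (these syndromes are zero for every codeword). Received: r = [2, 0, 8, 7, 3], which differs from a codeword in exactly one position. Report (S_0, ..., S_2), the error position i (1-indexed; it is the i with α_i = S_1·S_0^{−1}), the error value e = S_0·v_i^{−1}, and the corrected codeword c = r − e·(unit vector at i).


S = (7, 5, 2), error at position 3, error magnitude e = 3, c = [2, 0, 5, 7, 3].

Step 1: column multipliers v_i = (∏_{j≠i}(α_i − α_j))^{−1} mod 11.
  i = 1 (α = 9): (9−3)(9−7)(9−2)(9−1) = 6·2·7·8 = 672 ≡ 1, so v_1 = 1^{−1} = 1 (mod 11).
  i = 2 (α = 3): (3−9)(3−7)(3−2)(3−1) = (−6)·(−4)·1·2 = 48 ≡ 4, so v_2 = 4^{−1} = 3 (mod 11).
  i = 3 (α = 7): (7−9)(7−3)(7−2)(7−1) = (−2)·4·5·6 = −240 ≡ 2, so v_3 = 2^{−1} = 6 (mod 11).
  i = 4 (α = 2): (2−9)(2−3)(2−7)(2−1) = (−7)·(−1)·(−5)·1 = −35 ≡ 9, so v_4 = 9^{−1} = 5 (mod 11).
  i = 5 (α = 1): (1−9)(1−3)(1−7)(1−2) = (−8)·(−2)·(−6)·(−1) = 96 ≡ 8, so v_5 = 8^{−1} = 7 (mod 11).
  v = [1, 3, 6, 5, 7].
Step 2: syndromes of r = [2, 0, 8, 7, 3] (all sums mod 11).
  S_0 = Σ v_i r_i = 1·2 + 3·0 + 6·8 + 5·7 + 7·3 = 106 ≡ 7.
  S_1 = Σ v_i α_i r_i = 1·9·2 + 3·3·0 + 6·7·8 + 5·2·7 + 7·1·3 = 445 ≡ 5.
  α_i^2 mod 11 = [4, 9, 5, 4, 1].
  S_2 = Σ v_i α_i^2 r_i = 1·4·2 + 3·9·0 + 6·5·8 + 5·4·7 + 7·1·3 = 409 ≡ 2.
  S = (7, 5, 2) ≠ 0, so r is not a codeword (an error is present).
Step 3: locate the error. For a single error e at position i, S_ℓ = v_i·e·α_i^ℓ, so α_err = S_1/S_0.
  S_0^{−1} = 7^{−1} = 8 (mod 11), so α_err = 5·8 = 40 ≡ 7 = α_3. Error position i = 3.
  Consistency check: S_2/S_1 = 2·9 = 18 ≡ 7 = α_err ✓ (single-error assumption holds).
Step 4: error magnitude e = S_0/v_3 = S_0·∏_{j≠3}(α_3 − α_j) = 7·2 = 14 ≡ 3 (mod 11).
Step 5: correct position 3: c_3 = r_3 − e = 8 − 3 ≡ 5 (mod 11). Hence c = [2, 0, 5, 7, 3].
  Check: interpolating c through the α_i gives m(x) = 10 + 4·x (degree < 2) with m(α_i) = c_i for every i, so c is indeed a codeword.


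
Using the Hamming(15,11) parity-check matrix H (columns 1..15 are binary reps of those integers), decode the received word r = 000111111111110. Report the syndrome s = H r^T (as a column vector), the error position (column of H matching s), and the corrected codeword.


s = (1, 1, 1, 1)^T, error position = 15, corrected codeword c = 000111111111111

Compute s = H r^T mod 2 one row at a time:
  s_1 = 1 + 1 + 1 + 1 + 1 + 1 + 1 + 0 = 7 ≡ 1 (mod 2).
  s_2 = 1 + 1 + 1 + 1 + 1 + 1 + 1 + 0 = 7 ≡ 1 (mod 2).
  s_3 = 0 + 0 + 1 + 1 + 1 + 1 + 1 + 0 = 5 ≡ 1 (mod 2).
  s_4 = 0 + 0 + 1 + 1 + 1 + 1 + 1 + 0 = 5 ≡ 1 (mod 2).
s = (1, 1, 1, 1)^T — this equals column 15 of H (binary 1111), so error is at position 15.
Correct: flip bit 15 of r = 000111111111110 to get c = 000111111111111.


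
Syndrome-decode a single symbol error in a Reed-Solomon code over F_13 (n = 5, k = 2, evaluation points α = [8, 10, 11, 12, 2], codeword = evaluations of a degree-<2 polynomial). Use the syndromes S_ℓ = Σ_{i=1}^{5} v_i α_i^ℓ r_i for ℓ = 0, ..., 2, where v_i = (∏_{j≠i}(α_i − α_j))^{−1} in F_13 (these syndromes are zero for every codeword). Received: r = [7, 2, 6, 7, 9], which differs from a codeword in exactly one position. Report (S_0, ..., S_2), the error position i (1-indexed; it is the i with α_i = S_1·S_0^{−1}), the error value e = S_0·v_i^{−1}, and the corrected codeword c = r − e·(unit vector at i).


S = (5, 8, 5), error at position 4, error magnitude e = 10, c = [7, 2, 6, 10, 9].

Step 1: column multipliers v_i = (∏_{j≠i}(α_i − α_j))^{−1} mod 13.
  i = 1 (α = 8): (8−10)(8−11)(8−12)(8−2) = (−2)·(−3)·(−4)·6 = −144 ≡ 12, so v_1 = 12^{−1} = 12 (mod 13).
  i = 2 (α = 10): (10−8)(10−11)(10−12)(10−2) = 2·(−1)·(−2)·8 = 32 ≡ 6, so v_2 = 6^{−1} = 11 (mod 13).
  i = 3 (α = 11): (11−8)(11−10)(11−12)(11−2) = 3·1·(−1)·9 = −27 ≡ 12, so v_3 = 12^{−1} = 12 (mod 13).
  i = 4 (α = 12): (12−8)(12−10)(12−11)(12−2) = 4·2·1·10 = 80 ≡ 2, so v_4 = 2^{−1} = 7 (mod 13).
  i = 5 (α = 2): (2−8)(2−10)(2−11)(2−12) = (−6)·(−8)·(−9)·(−10) = 4320 ≡ 4, so v_5 = 4^{−1} = 10 (mod 13).
  v = [12, 11, 12, 7, 10].
Step 2: syndromes of r = [7, 2, 6, 7, 9] (all sums mod 13).
  S_0 = Σ v_i r_i = 12·7 + 11·2 + 12·6 + 7·7 + 10·9 = 317 ≡ 5.
  S_1 = Σ v_i α_i r_i = 12·8·7 + 11·10·2 + 12·11·6 + 7·12·7 + 10·2·9 = 2452 ≡ 8.
  α_i^2 mod 13 = [12, 9, 4, 1, 4].
  S_2 = Σ v_i α_i^2 r_i = 12·12·7 + 11·9·2 + 12·4·6 + 7·1·7 + 10·4·9 = 1903 ≡ 5.
  S = (5, 8, 5) ≠ 0, so r is not a codeword (an error is present).
Step 3: locate the error. For a single error e at position i, S_ℓ = v_i·e·α_i^ℓ, so α_err = S_1/S_0.
  S_0^{−1} = 5^{−1} = 8 (mod 13), so α_err = 8·8 = 64 ≡ 12 = α_4. Error position i = 4.
  Consistency check: S_2/S_1 = 5·5 = 25 ≡ 12 = α_err ✓ (single-error assumption holds).
Step 4: error magnitude e = S_0/v_4 = S_0·∏_{j≠4}(α_4 − α_j) = 5·2 = 10 ≡ 10 (mod 13).
Step 5: correct position 4: c_4 = r_4 − e = 7 − 10 ≡ 10 (mod 13). Hence c = [7, 2, 6, 10, 9].
  Check: interpolating c through the α_i gives m(x) = 1 + 4·x (degree < 2) with m(α_i) = c_i for every i, so c is indeed a codeword.


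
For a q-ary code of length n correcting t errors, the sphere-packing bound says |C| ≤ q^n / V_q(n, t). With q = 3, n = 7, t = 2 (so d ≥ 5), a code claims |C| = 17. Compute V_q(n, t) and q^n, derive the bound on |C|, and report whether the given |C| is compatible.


V_q(n, t) = 99, q^n = 2187, Hamming bound = 22, |C| = 17 ≤ bound (satisfied).

Step 1: Compute V_q(n, t) = Σ_{j=0}^2 C(n, j) (q−1)^j.
  j = 0: C(7,0)·(2)^0 = 1·1 = 1.
  j = 1: C(7,1)·(2)^1 = 7·2 = 14.
  j = 2: C(7,2)·(2)^2 = 21·4 = 84.
  V_q(n, t) = 1 + 14 + 84 = 99.
Step 2: q^n = 3^7 = 2187.
Step 3: Hamming bound ⌊q^n / V_q(n,t)⌋ = ⌊2187/99⌋ = 22.
Step 4: Compare |C| = 17 to 22: satisfied.
The claimed |C| lies below the Hamming bound.


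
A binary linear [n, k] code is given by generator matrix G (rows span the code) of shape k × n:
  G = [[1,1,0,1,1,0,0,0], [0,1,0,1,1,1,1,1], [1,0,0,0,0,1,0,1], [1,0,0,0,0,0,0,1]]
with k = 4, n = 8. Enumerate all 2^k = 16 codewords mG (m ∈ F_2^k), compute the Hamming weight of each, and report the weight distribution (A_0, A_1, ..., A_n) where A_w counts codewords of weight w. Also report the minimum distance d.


Weight distribution: A_0 = 1, A_1 = 2, A_2 = 2, A_3 = 2, A_4 = 3, A_5 = 4, A_6 = 2. Minimum distance d = 1.

Enumerate all 2^4 = 16 messages m ∈ F_2^4.
For each, compute codeword c = mG in F_2^8, then tally its weight.
  m = 0000 → c = 00000000, weight = 0.
  m = 1000 → c = 11011000, weight = 4.
  m = 0100 → c = 01011111, weight = 6.
  m = 1100 → c = 10000111, weight = 4.
  m = 0010 → c = 10000101, weight = 3.
  m = 1010 → c = 01011101, weight = 5.
  m = 0110 → c = 11011010, weight = 5.
  m = 1110 → c = 00000010, weight = 1.
  m = 0001 → c = 10000001, weight = 2.
  m = 1001 → c = 01011001, weight = 4.
  m = 0101 → c = 11011110, weight = 6.
  m = 1101 → c = 00000110, weight = 2.
  m = 0011 → c = 00000100, weight = 1.
  m = 1011 → c = 11011100, weight = 5.
  m = 0111 → c = 01011011, weight = 5.
  m = 1111 → c = 10000011, weight = 3.
Tally weights:
  weight 0: 1 codewords.
  weight 1: 2 codewords.
  weight 2: 2 codewords.
  weight 3: 2 codewords.
  weight 4: 3 codewords.
  weight 5: 4 codewords.
  weight 6: 2 codewords.
Minimum distance d = smallest w > 0 with A_w > 0 = 1.
Sanity: Σ A_w = 16 = 2^4 = 16 ✓.


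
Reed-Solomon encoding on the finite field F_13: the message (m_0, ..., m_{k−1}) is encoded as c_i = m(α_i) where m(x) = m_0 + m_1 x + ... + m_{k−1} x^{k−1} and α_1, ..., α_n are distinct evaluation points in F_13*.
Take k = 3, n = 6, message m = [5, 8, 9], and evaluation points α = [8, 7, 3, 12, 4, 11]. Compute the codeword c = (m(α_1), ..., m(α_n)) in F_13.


c = [8, 8, 6, 6, 12, 12]

Message polynomial: m(x) = 5 + 8·x + 9·x^2 (mod 13).
For each evaluation point α_i, compute m(α_i) mod 13:
  α_1 = 8: Horner steps 9 → 2 → 8, so m(8) = 8.
  α_2 = 7: Horner steps 9 → 6 → 8, so m(7) = 8.
  α_3 = 3: Horner steps 9 → 9 → 6, so m(3) = 6.
  α_4 = 12: Horner steps 9 → 12 → 6, so m(12) = 6.
  α_5 = 4: Horner steps 9 → 5 → 12, so m(4) = 12.
  α_6 = 11: Horner steps 9 → 3 → 12, so m(11) = 12.
Codeword c = [8, 8, 6, 6, 12, 12] ∈ F_13^6.


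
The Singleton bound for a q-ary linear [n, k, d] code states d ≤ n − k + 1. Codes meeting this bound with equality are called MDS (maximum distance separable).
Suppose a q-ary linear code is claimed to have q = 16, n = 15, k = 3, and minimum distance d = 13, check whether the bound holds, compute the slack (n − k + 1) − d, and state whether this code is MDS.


Singleton RHS = n − k + 1 = 13, slack = 0, bound satisfied, MDS.

Singleton bound: d ≤ n − k + 1.
Here n = 15, k = 3, so n − k + 1 = 13.
Given d = 13, check d ≤ 13: YES.
Slack = (n − k + 1) − d = 0.
The code is MDS (slack = 0).
Description: the claimed parameters are [15, 3, 13]_16; such a code would be MDS (meets Singleton bound).


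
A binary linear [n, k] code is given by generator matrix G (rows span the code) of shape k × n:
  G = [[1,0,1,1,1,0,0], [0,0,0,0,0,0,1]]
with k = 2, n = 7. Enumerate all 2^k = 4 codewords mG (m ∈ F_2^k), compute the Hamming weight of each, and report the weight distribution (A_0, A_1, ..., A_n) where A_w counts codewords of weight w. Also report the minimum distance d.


Weight distribution: A_0 = 1, A_1 = 1, A_4 = 1, A_5 = 1. Minimum distance d = 1.

Enumerate all 2^2 = 4 messages m ∈ F_2^2.
For each, compute codeword c = mG in F_2^7, then tally its weight.
  m = 00 → c = 0000000, weight = 0.
  m = 10 → c = 1011100, weight = 4.
  m = 01 → c = 0000001, weight = 1.
  m = 11 → c = 1011101, weight = 5.
Tally weights:
  weight 0: 1 codewords.
  weight 1: 1 codewords.
  weight 4: 1 codewords.
  weight 5: 1 codewords.
Minimum distance d = smallest w > 0 with A_w > 0 = 1.
Sanity: Σ A_w = 4 = 2^2 = 4 ✓.


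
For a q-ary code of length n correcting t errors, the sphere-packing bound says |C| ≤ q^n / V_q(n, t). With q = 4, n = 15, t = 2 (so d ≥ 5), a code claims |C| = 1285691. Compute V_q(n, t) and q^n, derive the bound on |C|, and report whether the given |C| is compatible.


V_q(n, t) = 991, q^n = 1073741824, Hamming bound = 1083493, |C| = 1285691 > bound (violated).

Step 1: Compute V_q(n, t) = Σ_{j=0}^2 C(n, j) (q−1)^j.
  j = 0: C(15,0)·(3)^0 = 1·1 = 1.
  j = 1: C(15,1)·(3)^1 = 15·3 = 45.
  j = 2: C(15,2)·(3)^2 = 105·9 = 945.
  V_q(n, t) = 1 + 45 + 945 = 991.
Step 2: q^n = 4^15 = 1073741824.
Step 3: Hamming bound ⌊q^n / V_q(n,t)⌋ = ⌊1073741824/991⌋ = 1083493.
Step 4: Compare |C| = 1285691 to 1083493: violated.
The claimed |C| lies above the Hamming bound, so no 4-ary code of length 15 with d ≥ 5 can have 1285691 codewords.


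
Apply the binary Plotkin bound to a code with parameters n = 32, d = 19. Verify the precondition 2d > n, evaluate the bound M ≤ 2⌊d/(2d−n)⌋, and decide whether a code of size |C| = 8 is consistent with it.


Plotkin bound M ≤ 6; given |C| = 8 > bound (violated).

Check applicability: 2d = 38, n = 32.
2d − n = 6 > 0, so Plotkin applies.
Compute d/(2d−n) = 19/6 ≈ 3.1667.
⌊d/(2d−n)⌋ = 3.
Plotkin bound: M ≤ 2·3 = 6.
Given |C| = 8, check: VIOLATED.
This |C| is above the Plotkin bound, so no binary code with n = 32, d = 19 and 8 codewords exists.


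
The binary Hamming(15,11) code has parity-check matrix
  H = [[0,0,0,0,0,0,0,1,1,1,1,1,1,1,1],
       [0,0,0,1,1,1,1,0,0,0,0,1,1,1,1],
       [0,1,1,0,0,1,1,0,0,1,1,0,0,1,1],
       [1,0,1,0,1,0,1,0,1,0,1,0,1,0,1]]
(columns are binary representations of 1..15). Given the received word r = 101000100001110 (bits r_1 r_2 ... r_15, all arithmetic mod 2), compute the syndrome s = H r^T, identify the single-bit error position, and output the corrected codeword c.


s = (1, 0, 1, 0)^T, error position = 10, corrected codeword c = 101000100101110

Compute s = H r^T mod 2 one row at a time:
  s_1 = 0 + 0 + 0 + 0 + 1 + 1 + 1 + 0 = 3 ≡ 1 (mod 2).
  s_2 = 0 + 0 + 0 + 1 + 1 + 1 + 1 + 0 = 4 ≡ 0 (mod 2).
  s_3 = 0 + 1 + 0 + 1 + 0 + 0 + 1 + 0 = 3 ≡ 1 (mod 2).
  s_4 = 1 + 1 + 0 + 1 + 0 + 0 + 1 + 0 = 4 ≡ 0 (mod 2).
s = (1, 0, 1, 0)^T — this equals column 10 of H (binary 1010), so error is at position 10.
Correct: flip bit 10 of r = 101000100001110 to get c = 101000100101110.


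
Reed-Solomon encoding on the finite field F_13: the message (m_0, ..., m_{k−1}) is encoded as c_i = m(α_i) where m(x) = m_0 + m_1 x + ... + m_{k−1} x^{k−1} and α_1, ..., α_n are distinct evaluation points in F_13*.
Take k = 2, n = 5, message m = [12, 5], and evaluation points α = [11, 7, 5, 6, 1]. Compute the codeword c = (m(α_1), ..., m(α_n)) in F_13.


c = [2, 8, 11, 3, 4]

Message polynomial: m(x) = 12 + 5·x (mod 13).
For each evaluation point α_i, compute m(α_i) mod 13:
  α_1 = 11: Horner steps 5 → 2, so m(11) = 2.
  α_2 = 7: Horner steps 5 → 8, so m(7) = 8.
  α_3 = 5: Horner steps 5 → 11, so m(5) = 11.
  α_4 = 6: Horner steps 5 → 3, so m(6) = 3.
  α_5 = 1: Horner steps 5 → 4, so m(1) = 4.
Codeword c = [2, 8, 11, 3, 4] ∈ F_13^5.


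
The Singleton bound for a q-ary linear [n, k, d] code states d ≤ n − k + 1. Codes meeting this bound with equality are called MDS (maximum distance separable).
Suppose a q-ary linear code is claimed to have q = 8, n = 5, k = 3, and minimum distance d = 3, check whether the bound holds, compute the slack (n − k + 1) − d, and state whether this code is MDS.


Singleton RHS = n − k + 1 = 3, slack = 0, bound satisfied, MDS.

Singleton bound: d ≤ n − k + 1.
Here n = 5, k = 3, so n − k + 1 = 3.
Given d = 3, check d ≤ 3: YES.
Slack = (n − k + 1) − d = 0.
The code is MDS (slack = 0).
Description: the claimed parameters are [5, 3, 3]_8; such a code would be MDS (meets Singleton bound).


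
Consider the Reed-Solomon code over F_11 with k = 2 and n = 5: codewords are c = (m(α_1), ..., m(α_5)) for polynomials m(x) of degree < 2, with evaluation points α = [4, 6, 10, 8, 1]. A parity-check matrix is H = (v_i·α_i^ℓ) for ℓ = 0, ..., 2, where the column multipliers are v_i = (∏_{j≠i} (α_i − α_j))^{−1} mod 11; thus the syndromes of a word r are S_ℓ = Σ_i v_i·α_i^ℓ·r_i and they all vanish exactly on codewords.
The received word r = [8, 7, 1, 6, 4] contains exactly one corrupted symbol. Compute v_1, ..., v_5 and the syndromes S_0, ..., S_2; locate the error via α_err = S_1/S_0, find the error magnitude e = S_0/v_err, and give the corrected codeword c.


S = (6, 5, 6), error at position 3, error magnitude e = 7, c = [8, 7, 5, 6, 4].

Step 1: column multipliers v_i = (∏_{j≠i}(α_i − α_j))^{−1} mod 11.
  i = 1 (α = 4): (4−6)(4−10)(4−8)(4−1) = (−2)·(−6)·(−4)·3 = −144 ≡ 10, so v_1 = 10^{−1} = 10 (mod 11).
  i = 2 (α = 6): (6−4)(6−10)(6−8)(6−1) = 2·(−4)·(−2)·5 = 80 ≡ 3, so v_2 = 3^{−1} = 4 (mod 11).
  i = 3 (α = 10): (10−4)(10−6)(10−8)(10−1) = 6·4·2·9 = 432 ≡ 3, so v_3 = 3^{−1} = 4 (mod 11).
  i = 4 (α = 8): (8−4)(8−6)(8−10)(8−1) = 4·2·(−2)·7 = −112 ≡ 9, so v_4 = 9^{−1} = 5 (mod 11).
  i = 5 (α = 1): (1−4)(1−6)(1−10)(1−8) = (−3)·(−5)·(−9)·(−7) = 945 ≡ 10, so v_5 = 10^{−1} = 10 (mod 11).
  v = [10, 4, 4, 5, 10].
Step 2: syndromes of r = [8, 7, 1, 6, 4] (all sums mod 11).
  S_0 = Σ v_i r_i = 10·8 + 4·7 + 4·1 + 5·6 + 10·4 = 182 ≡ 6.
  S_1 = Σ v_i α_i r_i = 10·4·8 + 4·6·7 + 4·10·1 + 5·8·6 + 10·1·4 = 808 ≡ 5.
  α_i^2 mod 11 = [5, 3, 1, 9, 1].
  S_2 = Σ v_i α_i^2 r_i = 10·5·8 + 4·3·7 + 4·1·1 + 5·9·6 + 10·1·4 = 798 ≡ 6.
  S = (6, 5, 6) ≠ 0, so r is not a codeword (an error is present).
Step 3: locate the error. For a single error e at position i, S_ℓ = v_i·e·α_i^ℓ, so α_err = S_1/S_0.
  S_0^{−1} = 6^{−1} = 2 (mod 11), so α_err = 5·2 = 10 ≡ 10 = α_3. Error position i = 3.
  Consistency check: S_2/S_1 = 6·9 = 54 ≡ 10 = α_err ✓ (single-error assumption holds).
Step 4: error magnitude e = S_0/v_3 = S_0·∏_{j≠3}(α_3 − α_j) = 6·3 = 18 ≡ 7 (mod 11).
Step 5: correct position 3: c_3 = r_3 − e = 1 − 7 ≡ 5 (mod 11). Hence c = [8, 7, 5, 6, 4].
  Check: interpolating c through the α_i gives m(x) = 10 + 5·x (degree < 2) with m(α_i) = c_i for every i, so c is indeed a codeword.


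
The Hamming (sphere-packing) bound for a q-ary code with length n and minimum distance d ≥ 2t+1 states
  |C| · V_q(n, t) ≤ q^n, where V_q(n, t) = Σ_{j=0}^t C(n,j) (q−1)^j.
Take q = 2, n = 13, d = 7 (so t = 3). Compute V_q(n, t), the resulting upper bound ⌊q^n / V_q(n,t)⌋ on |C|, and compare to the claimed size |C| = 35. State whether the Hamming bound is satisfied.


V_q(n, t) = 378, q^n = 8192, Hamming bound = 21, |C| = 35 > bound (violated).

Step 1: Compute V_q(n, t) = Σ_{j=0}^3 C(n, j) (q−1)^j.
  j = 0: C(13,0)·(1)^0 = 1·1 = 1.
  j = 1: C(13,1)·(1)^1 = 13·1 = 13.
  j = 2: C(13,2)·(1)^2 = 78·1 = 78.
  j = 3: C(13,3)·(1)^3 = 286·1 = 286.
  V_q(n, t) = 1 + 13 + 78 + 286 = 378.
Step 2: q^n = 2^13 = 8192.
Step 3: Hamming bound ⌊q^n / V_q(n,t)⌋ = ⌊8192/378⌋ = 21.
Step 4: Compare |C| = 35 to 21: violated.
The claimed |C| lies above the Hamming bound, so no 2-ary code of length 13 with d ≥ 7 can have 35 codewords.


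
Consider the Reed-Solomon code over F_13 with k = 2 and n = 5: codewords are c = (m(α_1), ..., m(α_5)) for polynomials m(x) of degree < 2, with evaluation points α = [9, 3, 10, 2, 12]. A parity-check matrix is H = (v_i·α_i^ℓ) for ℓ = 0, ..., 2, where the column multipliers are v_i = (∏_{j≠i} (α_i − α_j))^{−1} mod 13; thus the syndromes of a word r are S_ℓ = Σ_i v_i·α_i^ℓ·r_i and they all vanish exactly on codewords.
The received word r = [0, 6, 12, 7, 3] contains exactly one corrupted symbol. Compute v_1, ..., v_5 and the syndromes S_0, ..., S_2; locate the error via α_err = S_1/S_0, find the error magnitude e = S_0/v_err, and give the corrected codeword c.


S = (12, 1, 12), error at position 5, error magnitude e = 6, c = [0, 6, 12, 7, 10].

Step 1: column multipliers v_i = (∏_{j≠i}(α_i − α_j))^{−1} mod 13.
  i = 1 (α = 9): (9−3)(9−10)(9−2)(9−12) = 6·(−1)·7·(−3) = 126 ≡ 9, so v_1 = 9^{−1} = 3 (mod 13).
  i = 2 (α = 3): (3−9)(3−10)(3−2)(3−12) = (−6)·(−7)·1·(−9) = −378 ≡ 12, so v_2 = 12^{−1} = 12 (mod 13).
  i = 3 (α = 10): (10−9)(10−3)(10−2)(10−12) = 1·7·8·(−2) = −112 ≡ 5, so v_3 = 5^{−1} = 8 (mod 13).
  i = 4 (α = 2): (2−9)(2−3)(2−10)(2−12) = (−7)·(−1)·(−8)·(−10) = 560 ≡ 1, so v_4 = 1^{−1} = 1 (mod 13).
  i = 5 (α = 12): (12−9)(12−3)(12−10)(12−2) = 3·9·2·10 = 540 ≡ 7, so v_5 = 7^{−1} = 2 (mod 13).
  v = [3, 12, 8, 1, 2].
Step 2: syndromes of r = [0, 6, 12, 7, 3] (all sums mod 13).
  S_0 = Σ v_i r_i = 3·0 + 12·6 + 8·12 + 1·7 + 2·3 = 181 ≡ 12.
  S_1 = Σ v_i α_i r_i = 3·9·0 + 12·3·6 + 8·10·12 + 1·2·7 + 2·12·3 = 1262 ≡ 1.
  α_i^2 mod 13 = [3, 9, 9, 4, 1].
  S_2 = Σ v_i α_i^2 r_i = 3·3·0 + 12·9·6 + 8·9·12 + 1·4·7 + 2·1·3 = 1546 ≡ 12.
  S = (12, 1, 12) ≠ 0, so r is not a codeword (an error is present).
Step 3: locate the error. For a single error e at position i, S_ℓ = v_i·e·α_i^ℓ, so α_err = S_1/S_0.
  S_0^{−1} = 12^{−1} = 12 (mod 13), so α_err = 1·12 = 12 ≡ 12 = α_5. Error position i = 5.
  Consistency check: S_2/S_1 = 12·1 = 12 ≡ 12 = α_err ✓ (single-error assumption holds).
Step 4: error magnitude e = S_0/v_5 = S_0·∏_{j≠5}(α_5 − α_j) = 12·7 = 84 ≡ 6 (mod 13).
Step 5: correct position 5: c_5 = r_5 − e = 3 − 6 ≡ 10 (mod 13). Hence c = [0, 6, 12, 7, 10].
  Check: interpolating c through the α_i gives m(x) = 9 + 12·x (degree < 2) with m(α_i) = c_i for every i, so c is indeed a codeword.


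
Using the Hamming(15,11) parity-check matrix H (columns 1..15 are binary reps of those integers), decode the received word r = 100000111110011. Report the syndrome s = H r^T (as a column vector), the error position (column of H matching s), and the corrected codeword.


s = (0, 1, 1, 1)^T, error position = 7, corrected codeword c = 100000011110011

Compute s = H r^T mod 2 one row at a time:
  s_1 = 1 + 1 + 1 + 1 + 0 + 0 + 1 + 1 = 6 ≡ 0 (mod 2).
  s_2 = 0 + 0 + 0 + 1 + 0 + 0 + 1 + 1 = 3 ≡ 1 (mod 2).
  s_3 = 0 + 0 + 0 + 1 + 1 + 1 + 1 + 1 = 5 ≡ 1 (mod 2).
  s_4 = 1 + 0 + 0 + 1 + 1 + 1 + 0 + 1 = 5 ≡ 1 (mod 2).
s = (0, 1, 1, 1)^T — this equals column 7 of H (binary 0111), so error is at position 7.
Correct: flip bit 7 of r = 100000111110011 to get c = 100000011110011.


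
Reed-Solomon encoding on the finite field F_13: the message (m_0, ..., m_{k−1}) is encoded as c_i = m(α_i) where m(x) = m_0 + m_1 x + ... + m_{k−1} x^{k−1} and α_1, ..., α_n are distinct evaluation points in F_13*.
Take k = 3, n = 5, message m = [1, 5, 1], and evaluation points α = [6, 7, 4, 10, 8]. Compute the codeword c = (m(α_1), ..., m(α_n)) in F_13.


c = [2, 7, 11, 8, 1]

Message polynomial: m(x) = 1 + 5·x + 1·x^2 (mod 13).
For each evaluation point α_i, compute m(α_i) mod 13:
  α_1 = 6: Horner steps 1 → 11 → 2, so m(6) = 2.
  α_2 = 7: Horner steps 1 → 12 → 7, so m(7) = 7.
  α_3 = 4: Horner steps 1 → 9 → 11, so m(4) = 11.
  α_4 = 10: Horner steps 1 → 2 → 8, so m(10) = 8.
  α_5 = 8: Horner steps 1 → 0 → 1, so m(8) = 1.
Codeword c = [2, 7, 11, 8, 1] ∈ F_13^5.


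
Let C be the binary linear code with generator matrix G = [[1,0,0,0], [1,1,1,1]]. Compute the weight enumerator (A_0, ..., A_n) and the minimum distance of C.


Weight distribution: A_0 = 1, A_1 = 1, A_3 = 1, A_4 = 1. Minimum distance d = 1.

Enumerate all 2^2 = 4 messages m ∈ F_2^2.
For each, compute codeword c = mG in F_2^4, then tally its weight.
  m = 00 → c = 0000, weight = 0.
  m = 10 → c = 1000, weight = 1.
  m = 01 → c = 1111, weight = 4.
  m = 11 → c = 0111, weight = 3.
Tally weights:
  weight 0: 1 codewords.
  weight 1: 1 codewords.
  weight 3: 1 codewords.
  weight 4: 1 codewords.
Minimum distance d = smallest w > 0 with A_w > 0 = 1.
Sanity: Σ A_w = 4 = 2^2 = 4 ✓.


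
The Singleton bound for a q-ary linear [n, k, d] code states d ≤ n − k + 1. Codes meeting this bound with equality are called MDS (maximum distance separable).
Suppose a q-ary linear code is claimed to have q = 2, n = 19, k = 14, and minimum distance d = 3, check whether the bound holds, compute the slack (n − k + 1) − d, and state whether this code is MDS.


Singleton RHS = n − k + 1 = 6, slack = 3, bound satisfied, not MDS.

Singleton bound: d ≤ n − k + 1.
Here n = 19, k = 14, so n − k + 1 = 6.
Given d = 3, check d ≤ 6: YES.
Slack = (n − k + 1) − d = 3.
The code is NOT MDS (slack = 3 > 0).
Description: the claimed parameters are [19, 14, 3]_2; such a code would be non-MDS.


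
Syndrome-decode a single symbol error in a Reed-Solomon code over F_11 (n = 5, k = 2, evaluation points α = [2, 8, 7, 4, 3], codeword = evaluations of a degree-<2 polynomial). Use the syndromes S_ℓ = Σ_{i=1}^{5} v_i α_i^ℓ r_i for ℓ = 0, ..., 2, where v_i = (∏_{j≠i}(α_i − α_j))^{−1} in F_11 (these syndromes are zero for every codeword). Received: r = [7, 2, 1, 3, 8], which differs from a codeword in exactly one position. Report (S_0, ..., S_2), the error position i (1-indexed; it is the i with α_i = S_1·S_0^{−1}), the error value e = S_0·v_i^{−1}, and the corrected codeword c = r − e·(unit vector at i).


S = (8, 10, 7), error at position 4, error magnitude e = 5, c = [7, 2, 1, 9, 8].

Step 1: column multipliers v_i = (∏_{j≠i}(α_i − α_j))^{−1} mod 11.
  i = 1 (α = 2): (2−8)(2−7)(2−4)(2−3) = (−6)·(−5)·(−2)·(−1) = 60 ≡ 5, so v_1 = 5^{−1} = 9 (mod 11).
  i = 2 (α = 8): (8−2)(8−7)(8−4)(8−3) = 6·1·4·5 = 120 ≡ 10, so v_2 = 10^{−1} = 10 (mod 11).
  i = 3 (α = 7): (7−2)(7−8)(7−4)(7−3) = 5·(−1)·3·4 = −60 ≡ 6, so v_3 = 6^{−1} = 2 (mod 11).
  i = 4 (α = 4): (4−2)(4−8)(4−7)(4−3) = 2·(−4)·(−3)·1 = 24 ≡ 2, so v_4 = 2^{−1} = 6 (mod 11).
  i = 5 (α = 3): (3−2)(3−8)(3−7)(3−4) = 1·(−5)·(−4)·(−1) = −20 ≡ 2, so v_5 = 2^{−1} = 6 (mod 11).
  v = [9, 10, 2, 6, 6].
Step 2: syndromes of r = [7, 2, 1, 3, 8] (all sums mod 11).
  S_0 = Σ v_i r_i = 9·7 + 10·2 + 2·1 + 6·3 + 6·8 = 151 ≡ 8.
  S_1 = Σ v_i α_i r_i = 9·2·7 + 10·8·2 + 2·7·1 + 6·4·3 + 6·3·8 = 516 ≡ 10.
  α_i^2 mod 11 = [4, 9, 5, 5, 9].
  S_2 = Σ v_i α_i^2 r_i = 9·4·7 + 10·9·2 + 2·5·1 + 6·5·3 + 6·9·8 = 964 ≡ 7.
  S = (8, 10, 7) ≠ 0, so r is not a codeword (an error is present).
Step 3: locate the error. For a single error e at position i, S_ℓ = v_i·e·α_i^ℓ, so α_err = S_1/S_0.
  S_0^{−1} = 8^{−1} = 7 (mod 11), so α_err = 10·7 = 70 ≡ 4 = α_4. Error position i = 4.
  Consistency check: S_2/S_1 = 7·10 = 70 ≡ 4 = α_err ✓ (single-error assumption holds).
Step 4: error magnitude e = S_0/v_4 = S_0·∏_{j≠4}(α_4 − α_j) = 8·2 = 16 ≡ 5 (mod 11).
Step 5: correct position 4: c_4 = r_4 − e = 3 − 5 ≡ 9 (mod 11). Hence c = [7, 2, 1, 9, 8].
  Check: interpolating c through the α_i gives m(x) = 5 + 1·x (degree < 2) with m(α_i) = c_i for every i, so c is indeed a codeword.


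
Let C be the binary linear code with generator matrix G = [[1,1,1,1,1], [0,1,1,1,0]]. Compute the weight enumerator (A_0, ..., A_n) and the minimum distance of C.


Weight distribution: A_0 = 1, A_2 = 1, A_3 = 1, A_5 = 1. Minimum distance d = 2.

Enumerate all 2^2 = 4 messages m ∈ F_2^2.
For each, compute codeword c = mG in F_2^5, then tally its weight.
  m = 00 → c = 00000, weight = 0.
  m = 10 → c = 11111, weight = 5.
  m = 01 → c = 01110, weight = 3.
  m = 11 → c = 10001, weight = 2.
Tally weights:
  weight 0: 1 codewords.
  weight 2: 1 codewords.
  weight 3: 1 codewords.
  weight 5: 1 codewords.
Minimum distance d = smallest w > 0 with A_w > 0 = 2.
Sanity: Σ A_w = 4 = 2^2 = 4 ✓.


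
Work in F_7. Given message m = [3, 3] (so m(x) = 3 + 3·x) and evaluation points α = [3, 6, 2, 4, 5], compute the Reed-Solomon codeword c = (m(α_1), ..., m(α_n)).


c = [5, 0, 2, 1, 4]

Message polynomial: m(x) = 3 + 3·x (mod 7).
For each evaluation point α_i, compute m(α_i) mod 7:
  α_1 = 3: Horner steps 3 → 5, so m(3) = 5.
  α_2 = 6: Horner steps 3 → 0, so m(6) = 0.
  α_3 = 2: Horner steps 3 → 2, so m(2) = 2.
  α_4 = 4: Horner steps 3 → 1, so m(4) = 1.
  α_5 = 5: Horner steps 3 → 4, so m(5) = 4.
Codeword c = [5, 0, 2, 1, 4] ∈ F_7^5.


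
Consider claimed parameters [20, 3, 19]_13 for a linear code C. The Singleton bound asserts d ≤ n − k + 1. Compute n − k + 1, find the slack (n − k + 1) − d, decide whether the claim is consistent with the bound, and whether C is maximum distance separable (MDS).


Singleton RHS = n − k + 1 = 18, slack = -1, bound violated (no such code; not MDS).

Singleton bound: d ≤ n − k + 1.
Here n = 20, k = 3, so n − k + 1 = 18.
Given d = 19, check d ≤ 18: NO.
Slack = (n − k + 1) − d = -1.
The slack is negative: d = 19 exceeds n − k + 1 = 18 by 1, so the Singleton bound is violated and no linear [20, 3, 19]_13 code can exist. In particular it is not MDS (MDS requires d = n − k + 1 exactly).
Description: the claimed parameters are [20, 3, 19]_13; such a code would be impossible (violates the Singleton bound).


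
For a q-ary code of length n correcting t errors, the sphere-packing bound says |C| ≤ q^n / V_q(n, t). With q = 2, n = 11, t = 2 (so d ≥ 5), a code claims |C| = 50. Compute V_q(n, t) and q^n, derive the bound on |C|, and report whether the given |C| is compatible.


V_q(n, t) = 67, q^n = 2048, Hamming bound = 30, |C| = 50 > bound (violated).

Step 1: Compute V_q(n, t) = Σ_{j=0}^2 C(n, j) (q−1)^j.
  j = 0: C(11,0)·(1)^0 = 1·1 = 1.
  j = 1: C(11,1)·(1)^1 = 11·1 = 11.
  j = 2: C(11,2)·(1)^2 = 55·1 = 55.
  V_q(n, t) = 1 + 11 + 55 = 67.
Step 2: q^n = 2^11 = 2048.
Step 3: Hamming bound ⌊q^n / V_q(n,t)⌋ = ⌊2048/67⌋ = 30.
Step 4: Compare |C| = 50 to 30: violated.
The claimed |C| lies above the Hamming bound, so no 2-ary code of length 11 with d ≥ 5 can have 50 codewords.


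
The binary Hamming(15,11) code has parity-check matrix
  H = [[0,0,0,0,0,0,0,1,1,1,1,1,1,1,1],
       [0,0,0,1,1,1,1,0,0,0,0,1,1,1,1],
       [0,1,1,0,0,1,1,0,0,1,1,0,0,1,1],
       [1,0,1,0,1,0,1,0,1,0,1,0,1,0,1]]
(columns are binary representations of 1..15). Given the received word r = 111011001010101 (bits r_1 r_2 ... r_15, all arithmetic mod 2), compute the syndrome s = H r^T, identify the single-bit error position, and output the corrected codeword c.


s = (0, 0, 1, 1)^T, error position = 3, corrected codeword c = 110011001010101

Compute s = H r^T mod 2 one row at a time:
  s_1 = 0 + 1 + 0 + 1 + 0 + 1 + 0 + 1 = 4 ≡ 0 (mod 2).
  s_2 = 0 + 1 + 1 + 0 + 0 + 1 + 0 + 1 = 4 ≡ 0 (mod 2).
  s_3 = 1 + 1 + 1 + 0 + 0 + 1 + 0 + 1 = 5 ≡ 1 (mod 2).
  s_4 = 1 + 1 + 1 + 0 + 1 + 1 + 1 + 1 = 7 ≡ 1 (mod 2).
s = (0, 0, 1, 1)^T — this equals column 3 of H (binary 0011), so error is at position 3.
Correct: flip bit 3 of r = 111011001010101 to get c = 110011001010101.


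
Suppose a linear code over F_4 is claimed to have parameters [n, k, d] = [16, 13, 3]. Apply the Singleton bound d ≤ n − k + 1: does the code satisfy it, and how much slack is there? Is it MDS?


Singleton RHS = n − k + 1 = 4, slack = 1, bound satisfied, not MDS.

Singleton bound: d ≤ n − k + 1.
Here n = 16, k = 13, so n − k + 1 = 4.
Given d = 3, check d ≤ 4: YES.
Slack = (n − k + 1) − d = 1.
The code is NOT MDS (slack = 1 > 0).
Description: the claimed parameters are [16, 13, 3]_4; such a code would be non-MDS.


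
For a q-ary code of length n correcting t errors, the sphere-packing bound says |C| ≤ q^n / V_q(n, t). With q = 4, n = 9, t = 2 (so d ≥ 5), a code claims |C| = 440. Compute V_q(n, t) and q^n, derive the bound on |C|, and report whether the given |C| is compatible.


V_q(n, t) = 352, q^n = 262144, Hamming bound = 744, |C| = 440 ≤ bound (satisfied).

Step 1: Compute V_q(n, t) = Σ_{j=0}^2 C(n, j) (q−1)^j.
  j = 0: C(9,0)·(3)^0 = 1·1 = 1.
  j = 1: C(9,1)·(3)^1 = 9·3 = 27.
  j = 2: C(9,2)·(3)^2 = 36·9 = 324.
  V_q(n, t) = 1 + 27 + 324 = 352.
Step 2: q^n = 4^9 = 262144.
Step 3: Hamming bound ⌊q^n / V_q(n,t)⌋ = ⌊262144/352⌋ = 744.
Step 4: Compare |C| = 440 to 744: satisfied.
The claimed |C| lies below the Hamming bound.


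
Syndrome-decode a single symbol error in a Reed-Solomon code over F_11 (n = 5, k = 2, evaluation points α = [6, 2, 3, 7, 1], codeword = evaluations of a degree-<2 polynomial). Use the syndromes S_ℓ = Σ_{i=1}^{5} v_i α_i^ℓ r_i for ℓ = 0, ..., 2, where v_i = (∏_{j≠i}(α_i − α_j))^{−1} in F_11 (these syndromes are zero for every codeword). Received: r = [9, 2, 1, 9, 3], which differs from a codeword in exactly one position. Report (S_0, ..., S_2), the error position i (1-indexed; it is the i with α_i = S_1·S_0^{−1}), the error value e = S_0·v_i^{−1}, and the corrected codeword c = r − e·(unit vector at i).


S = (10, 4, 6), error at position 4, error magnitude e = 1, c = [9, 2, 1, 8, 3].

Step 1: column multipliers v_i = (∏_{j≠i}(α_i − α_j))^{−1} mod 11.
  i = 1 (α = 6): (6−2)(6−3)(6−7)(6−1) = 4·3·(−1)·5 = −60 ≡ 6, so v_1 = 6^{−1} = 2 (mod 11).
  i = 2 (α = 2): (2−6)(2−3)(2−7)(2−1) = (−4)·(−1)·(−5)·1 = −20 ≡ 2, so v_2 = 2^{−1} = 6 (mod 11).
  i = 3 (α = 3): (3−6)(3−2)(3−7)(3−1) = (−3)·1·(−4)·2 = 24 ≡ 2, so v_3 = 2^{−1} = 6 (mod 11).
  i = 4 (α = 7): (7−6)(7−2)(7−3)(7−1) = 1·5·4·6 = 120 ≡ 10, so v_4 = 10^{−1} = 10 (mod 11).
  i = 5 (α = 1): (1−6)(1−2)(1−3)(1−7) = (−5)·(−1)·(−2)·(−6) = 60 ≡ 5, so v_5 = 5^{−1} = 9 (mod 11).
  v = [2, 6, 6, 10, 9].
Step 2: syndromes of r = [9, 2, 1, 9, 3] (all sums mod 11).
  S_0 = Σ v_i r_i = 2·9 + 6·2 + 6·1 + 10·9 + 9·3 = 153 ≡ 10.
  S_1 = Σ v_i α_i r_i = 2·6·9 + 6·2·2 + 6·3·1 + 10·7·9 + 9·1·3 = 807 ≡ 4.
  α_i^2 mod 11 = [3, 4, 9, 5, 1].
  S_2 = Σ v_i α_i^2 r_i = 2·3·9 + 6·4·2 + 6·9·1 + 10·5·9 + 9·1·3 = 633 ≡ 6.
  S = (10, 4, 6) ≠ 0, so r is not a codeword (an error is present).
Step 3: locate the error. For a single error e at position i, S_ℓ = v_i·e·α_i^ℓ, so α_err = S_1/S_0.
  S_0^{−1} = 10^{−1} = 10 (mod 11), so α_err = 4·10 = 40 ≡ 7 = α_4. Error position i = 4.
  Consistency check: S_2/S_1 = 6·3 = 18 ≡ 7 = α_err ✓ (single-error assumption holds).
Step 4: error magnitude e = S_0/v_4 = S_0·∏_{j≠4}(α_4 − α_j) = 10·10 = 100 ≡ 1 (mod 11).
Step 5: correct position 4: c_4 = r_4 − e = 9 − 1 ≡ 8 (mod 11). Hence c = [9, 2, 1, 8, 3].
  Check: interpolating c through the α_i gives m(x) = 4 + 10·x (degree < 2) with m(α_i) = c_i for every i, so c is indeed a codeword.


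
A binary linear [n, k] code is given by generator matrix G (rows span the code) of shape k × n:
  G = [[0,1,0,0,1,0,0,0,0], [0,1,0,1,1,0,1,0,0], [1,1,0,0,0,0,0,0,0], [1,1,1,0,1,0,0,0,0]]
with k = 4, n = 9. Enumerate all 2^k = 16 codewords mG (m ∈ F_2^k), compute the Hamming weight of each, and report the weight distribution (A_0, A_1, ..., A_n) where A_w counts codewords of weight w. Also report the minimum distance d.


Weight distribution: A_0 = 1, A_2 = 7, A_4 = 7, A_6 = 1. Minimum distance d = 2.

Enumerate all 2^4 = 16 messages m ∈ F_2^4.
For each, compute codeword c = mG in F_2^9, then tally its weight.
  m = 0000 → c = 000000000, weight = 0.
  m = 1000 → c = 010010000, weight = 2.
  m = 0100 → c = 010110100, weight = 4.
  m = 1100 → c = 000100100, weight = 2.
  m = 0010 → c = 110000000, weight = 2.
  m = 1010 → c = 100010000, weight = 2.
  m = 0110 → c = 100110100, weight = 4.
  m = 1110 → c = 110100100, weight = 4.
  m = 0001 → c = 111010000, weight = 4.
  m = 1001 → c = 101000000, weight = 2.
  m = 0101 → c = 101100100, weight = 4.
  m = 1101 → c = 111110100, weight = 6.
  m = 0011 → c = 001010000, weight = 2.
  m = 1011 → c = 011000000, weight = 2.
  m = 0111 → c = 011100100, weight = 4.
  m = 1111 → c = 001110100, weight = 4.
Tally weights:
  weight 0: 1 codewords.
  weight 2: 7 codewords.
  weight 4: 7 codewords.
  weight 6: 1 codewords.
Minimum distance d = smallest w > 0 with A_w > 0 = 2.
Sanity: Σ A_w = 16 = 2^4 = 16 ✓.


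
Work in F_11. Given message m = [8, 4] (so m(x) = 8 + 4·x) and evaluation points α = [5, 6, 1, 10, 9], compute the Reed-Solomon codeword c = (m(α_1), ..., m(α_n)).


c = [6, 10, 1, 4, 0]

Message polynomial: m(x) = 8 + 4·x (mod 11).
For each evaluation point α_i, compute m(α_i) mod 11:
  α_1 = 5: Horner steps 4 → 6, so m(5) = 6.
  α_2 = 6: Horner steps 4 → 10, so m(6) = 10.
  α_3 = 1: Horner steps 4 → 1, so m(1) = 1.
  α_4 = 10: Horner steps 4 → 4, so m(10) = 4.
  α_5 = 9: Horner steps 4 → 0, so m(9) = 0.
Codeword c = [6, 10, 1, 4, 0] ∈ F_11^5.


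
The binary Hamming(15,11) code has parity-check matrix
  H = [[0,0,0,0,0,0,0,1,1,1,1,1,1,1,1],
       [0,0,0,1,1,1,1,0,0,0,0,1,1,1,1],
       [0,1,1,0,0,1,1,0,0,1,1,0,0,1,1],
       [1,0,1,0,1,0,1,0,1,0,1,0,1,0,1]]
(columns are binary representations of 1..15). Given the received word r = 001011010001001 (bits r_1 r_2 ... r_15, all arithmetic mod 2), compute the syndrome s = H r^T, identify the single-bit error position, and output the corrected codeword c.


s = (1, 0, 1, 1)^T, error position = 11, corrected codeword c = 001011010011001

Compute s = H r^T mod 2 one row at a time:
  s_1 = 1 + 0 + 0 + 0 + 1 + 0 + 0 + 1 = 3 ≡ 1 (mod 2).
  s_2 = 0 + 1 + 1 + 0 + 1 + 0 + 0 + 1 = 4 ≡ 0 (mod 2).
  s_3 = 0 + 1 + 1 + 0 + 0 + 0 + 0 + 1 = 3 ≡ 1 (mod 2).
  s_4 = 0 + 1 + 1 + 0 + 0 + 0 + 0 + 1 = 3 ≡ 1 (mod 2).
s = (1, 0, 1, 1)^T — this equals column 11 of H (binary 1011), so error is at position 11.
Correct: flip bit 11 of r = 001011010001001 to get c = 001011010011001.
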